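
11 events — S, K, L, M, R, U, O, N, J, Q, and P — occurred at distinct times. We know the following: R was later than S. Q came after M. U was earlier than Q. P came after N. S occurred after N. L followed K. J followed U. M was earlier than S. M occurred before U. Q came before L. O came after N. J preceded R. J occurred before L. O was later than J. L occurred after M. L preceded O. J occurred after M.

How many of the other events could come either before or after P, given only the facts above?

9

Forced before P: N.
That leaves J, K, L, M, O, Q, R, S, and U with no forced order relative to P — 9.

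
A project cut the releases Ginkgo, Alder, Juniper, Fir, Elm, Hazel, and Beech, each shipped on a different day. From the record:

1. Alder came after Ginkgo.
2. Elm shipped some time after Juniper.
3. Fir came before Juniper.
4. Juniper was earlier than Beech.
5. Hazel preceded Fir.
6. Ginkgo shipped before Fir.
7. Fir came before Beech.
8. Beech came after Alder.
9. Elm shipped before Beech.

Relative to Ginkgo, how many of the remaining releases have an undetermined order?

Forced after Ginkgo: Alder, Beech, Elm, Fir, and Juniper.
That leaves Hazel with no forced order relative to Ginkgo — 1.

1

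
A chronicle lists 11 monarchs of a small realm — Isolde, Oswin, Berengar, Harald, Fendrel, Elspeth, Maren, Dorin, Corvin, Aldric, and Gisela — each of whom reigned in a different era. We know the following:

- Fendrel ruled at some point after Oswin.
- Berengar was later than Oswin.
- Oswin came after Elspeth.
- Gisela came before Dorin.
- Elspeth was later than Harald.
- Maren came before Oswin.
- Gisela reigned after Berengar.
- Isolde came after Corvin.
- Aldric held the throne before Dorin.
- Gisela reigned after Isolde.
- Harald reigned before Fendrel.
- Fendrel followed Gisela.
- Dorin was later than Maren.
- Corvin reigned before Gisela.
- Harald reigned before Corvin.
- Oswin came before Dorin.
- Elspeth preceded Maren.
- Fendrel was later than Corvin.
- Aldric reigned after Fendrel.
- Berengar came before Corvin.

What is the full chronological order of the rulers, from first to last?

The constraints fix every adjacent pair, so only one ordering works:
Harald → Elspeth → Maren → Oswin → Berengar → Corvin → Isolde → Gisela → Fendrel → Aldric → Dorin.

Harald, Elspeth, Maren, Oswin, Berengar, Corvin, Isolde, Gisela, Fendrel, Aldric, Dorin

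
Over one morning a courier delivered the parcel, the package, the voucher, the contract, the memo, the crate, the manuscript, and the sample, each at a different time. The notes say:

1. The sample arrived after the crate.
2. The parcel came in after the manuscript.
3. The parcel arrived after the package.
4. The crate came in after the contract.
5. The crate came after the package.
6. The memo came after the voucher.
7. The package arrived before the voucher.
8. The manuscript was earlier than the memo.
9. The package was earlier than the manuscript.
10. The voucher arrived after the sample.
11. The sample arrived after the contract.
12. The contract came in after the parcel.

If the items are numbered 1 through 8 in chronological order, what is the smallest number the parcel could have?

3

The manuscript and the package must both come before the parcel — 2 forced predecessors.
Nothing else is forced ahead of the parcel, so its earliest slot is position 2 + 1 = 3.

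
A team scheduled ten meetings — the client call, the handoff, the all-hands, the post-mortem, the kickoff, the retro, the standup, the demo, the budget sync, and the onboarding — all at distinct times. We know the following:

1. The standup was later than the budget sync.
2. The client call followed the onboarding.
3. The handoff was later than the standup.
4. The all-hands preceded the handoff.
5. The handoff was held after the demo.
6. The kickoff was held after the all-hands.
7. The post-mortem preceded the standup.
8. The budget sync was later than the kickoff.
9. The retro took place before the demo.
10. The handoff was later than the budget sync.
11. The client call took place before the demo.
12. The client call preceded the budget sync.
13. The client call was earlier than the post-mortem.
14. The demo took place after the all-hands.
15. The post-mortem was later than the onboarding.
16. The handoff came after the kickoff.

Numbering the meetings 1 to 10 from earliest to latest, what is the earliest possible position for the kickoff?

The all-hands must come before the kickoff — 1 forced predecessor.
Nothing else is forced ahead of the kickoff, so its earliest slot is position 1 + 1 = 2.

2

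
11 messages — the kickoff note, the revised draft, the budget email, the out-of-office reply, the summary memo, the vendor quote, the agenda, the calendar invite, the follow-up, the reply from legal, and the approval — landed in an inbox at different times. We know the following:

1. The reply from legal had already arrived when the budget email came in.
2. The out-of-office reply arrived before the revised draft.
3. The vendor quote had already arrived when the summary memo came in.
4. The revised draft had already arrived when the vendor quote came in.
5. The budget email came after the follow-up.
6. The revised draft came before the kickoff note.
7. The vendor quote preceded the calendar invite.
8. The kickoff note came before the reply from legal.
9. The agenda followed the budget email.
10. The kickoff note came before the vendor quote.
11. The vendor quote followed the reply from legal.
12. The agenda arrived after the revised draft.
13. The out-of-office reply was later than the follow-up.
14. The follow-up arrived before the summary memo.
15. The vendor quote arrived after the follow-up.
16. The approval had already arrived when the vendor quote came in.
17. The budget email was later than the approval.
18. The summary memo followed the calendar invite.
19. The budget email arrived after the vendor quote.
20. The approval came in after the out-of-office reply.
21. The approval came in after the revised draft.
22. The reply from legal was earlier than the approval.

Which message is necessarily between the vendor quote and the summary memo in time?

the calendar invite

Tracing the constraints gives the vendor quote → the calendar invite → the summary memo, so the calendar invite sits after the vendor quote and before the summary memo.
No other message is forced both after the vendor quote and before the summary memo.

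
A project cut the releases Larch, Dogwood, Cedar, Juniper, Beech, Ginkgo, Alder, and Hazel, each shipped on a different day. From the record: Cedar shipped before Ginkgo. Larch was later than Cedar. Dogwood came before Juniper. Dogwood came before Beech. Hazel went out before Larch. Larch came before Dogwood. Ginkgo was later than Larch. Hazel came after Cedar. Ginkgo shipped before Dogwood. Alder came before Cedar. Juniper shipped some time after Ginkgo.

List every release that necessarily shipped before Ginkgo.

Alder, Cedar, Hazel, Larch

Directly stated before Ginkgo: Cedar and Larch.
Alder reaches Ginkgo via Alder → Cedar → Ginkgo.
Hazel reaches Ginkgo via Hazel → Larch → Ginkgo.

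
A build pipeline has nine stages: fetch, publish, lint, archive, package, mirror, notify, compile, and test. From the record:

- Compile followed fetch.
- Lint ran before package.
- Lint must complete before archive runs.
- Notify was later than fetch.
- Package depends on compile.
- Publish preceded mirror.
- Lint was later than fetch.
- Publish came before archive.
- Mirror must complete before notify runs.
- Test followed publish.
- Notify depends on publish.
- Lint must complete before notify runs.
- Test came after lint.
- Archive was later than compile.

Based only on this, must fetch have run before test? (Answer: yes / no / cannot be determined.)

Chain the constraints: fetch → lint → test. Each link is directly stated, so fetch comes before test.

yes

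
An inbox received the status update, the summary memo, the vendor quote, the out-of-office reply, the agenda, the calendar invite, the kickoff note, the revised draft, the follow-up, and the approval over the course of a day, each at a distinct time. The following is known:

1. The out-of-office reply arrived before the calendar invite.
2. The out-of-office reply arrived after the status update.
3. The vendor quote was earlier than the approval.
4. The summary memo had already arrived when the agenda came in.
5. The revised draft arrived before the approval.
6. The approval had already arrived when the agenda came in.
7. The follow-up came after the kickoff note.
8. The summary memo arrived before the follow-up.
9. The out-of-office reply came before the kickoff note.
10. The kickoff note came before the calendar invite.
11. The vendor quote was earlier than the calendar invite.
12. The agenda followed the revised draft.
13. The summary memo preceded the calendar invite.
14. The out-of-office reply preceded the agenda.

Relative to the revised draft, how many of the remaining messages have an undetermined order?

7

Forced after the revised draft: the agenda and the approval.
That leaves the calendar invite, the follow-up, the kickoff note, the out-of-office reply, the status update, the summary memo, and the vendor quote with no forced order relative to the revised draft — 7.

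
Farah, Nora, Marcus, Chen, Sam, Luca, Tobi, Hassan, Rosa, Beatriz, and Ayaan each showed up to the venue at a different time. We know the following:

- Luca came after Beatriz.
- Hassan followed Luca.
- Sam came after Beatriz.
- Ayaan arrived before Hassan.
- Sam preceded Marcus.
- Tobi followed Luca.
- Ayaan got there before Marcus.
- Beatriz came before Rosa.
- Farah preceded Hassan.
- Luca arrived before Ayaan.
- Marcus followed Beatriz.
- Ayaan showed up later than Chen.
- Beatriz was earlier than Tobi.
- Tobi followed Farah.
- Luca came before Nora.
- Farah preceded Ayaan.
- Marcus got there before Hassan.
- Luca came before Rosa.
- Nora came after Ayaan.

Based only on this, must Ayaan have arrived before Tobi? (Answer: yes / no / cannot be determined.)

cannot be determined

No chain of stated constraints runs from Ayaan to Tobi, and none runs from Tobi to Ayaan either.
So the relative order of Ayaan and Tobi is not fixed by the given facts.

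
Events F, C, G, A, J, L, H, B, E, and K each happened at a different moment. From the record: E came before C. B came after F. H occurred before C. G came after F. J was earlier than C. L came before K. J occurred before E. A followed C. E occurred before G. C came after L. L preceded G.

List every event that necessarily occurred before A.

C, E, H, J, L

Directly stated before A: C.
E reaches A via E → C → A.
H reaches A via H → C → A.
J reaches A via J → C → A.
Likewise L reaches A by chaining the stated constraints.
No chain forces F (or any of the others) ahead of A.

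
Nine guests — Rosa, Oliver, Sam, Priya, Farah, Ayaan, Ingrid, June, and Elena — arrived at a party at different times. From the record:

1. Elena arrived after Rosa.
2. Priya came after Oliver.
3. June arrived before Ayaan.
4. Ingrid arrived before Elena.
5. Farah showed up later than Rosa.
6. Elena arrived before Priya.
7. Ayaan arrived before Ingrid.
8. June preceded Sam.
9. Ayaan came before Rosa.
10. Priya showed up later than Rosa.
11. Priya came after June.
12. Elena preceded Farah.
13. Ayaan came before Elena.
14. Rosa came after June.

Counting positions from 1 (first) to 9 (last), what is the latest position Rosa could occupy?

6

Rosa must come before Elena, Farah, and Priya — 3 guests forced after them.
Everything else can be placed before Rosa in some valid order, so Rosa can sit as late as position 9 − 3 = 6.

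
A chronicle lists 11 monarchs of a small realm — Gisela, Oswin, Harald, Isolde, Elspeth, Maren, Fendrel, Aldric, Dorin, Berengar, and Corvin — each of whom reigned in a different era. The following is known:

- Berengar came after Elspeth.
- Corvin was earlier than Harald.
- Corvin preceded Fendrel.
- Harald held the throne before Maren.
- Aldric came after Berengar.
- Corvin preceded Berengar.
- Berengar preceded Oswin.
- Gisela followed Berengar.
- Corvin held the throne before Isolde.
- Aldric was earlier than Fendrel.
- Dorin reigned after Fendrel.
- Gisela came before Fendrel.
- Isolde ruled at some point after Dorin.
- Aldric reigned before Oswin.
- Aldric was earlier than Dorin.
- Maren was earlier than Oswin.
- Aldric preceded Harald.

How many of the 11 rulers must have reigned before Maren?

Directly stated before Maren: Harald.
Aldric reaches Maren via Aldric → Harald → Maren.
Berengar reaches Maren via Berengar → Aldric → Harald → Maren.
Corvin reaches Maren via Corvin → Harald → Maren.
Likewise Elspeth reaches Maren by chaining the stated constraints.
No chain forces Fendrel (or any of the others) ahead of Maren.
That's Aldric, Berengar, Corvin, Elspeth, and Harald — 5 in all.

5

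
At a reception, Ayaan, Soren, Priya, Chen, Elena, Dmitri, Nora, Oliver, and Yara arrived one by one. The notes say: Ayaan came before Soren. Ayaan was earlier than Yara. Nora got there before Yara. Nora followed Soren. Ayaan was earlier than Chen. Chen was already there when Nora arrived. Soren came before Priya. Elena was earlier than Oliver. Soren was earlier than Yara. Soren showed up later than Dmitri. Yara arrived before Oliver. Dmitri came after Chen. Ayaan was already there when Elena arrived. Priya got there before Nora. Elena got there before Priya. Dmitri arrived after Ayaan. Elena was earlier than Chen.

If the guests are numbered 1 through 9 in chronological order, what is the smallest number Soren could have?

Ayaan, Chen, Dmitri, and Elena must all come before Soren — 4 forced predecessors.
Nothing else is forced ahead of Soren, so their earliest slot is position 4 + 1 = 5.

5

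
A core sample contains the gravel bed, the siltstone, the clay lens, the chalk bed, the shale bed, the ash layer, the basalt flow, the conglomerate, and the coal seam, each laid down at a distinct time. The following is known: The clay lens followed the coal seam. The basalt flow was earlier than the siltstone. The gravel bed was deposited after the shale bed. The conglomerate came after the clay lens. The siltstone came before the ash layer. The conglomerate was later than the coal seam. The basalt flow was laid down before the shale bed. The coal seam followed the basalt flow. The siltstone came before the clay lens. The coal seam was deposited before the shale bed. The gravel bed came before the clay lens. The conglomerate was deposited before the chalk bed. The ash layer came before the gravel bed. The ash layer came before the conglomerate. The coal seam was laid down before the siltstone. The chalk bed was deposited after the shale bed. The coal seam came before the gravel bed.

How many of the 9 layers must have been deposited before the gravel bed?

5

Directly stated before the gravel bed: the ash layer, the coal seam, and the shale bed.
The basalt flow reaches the gravel bed via the basalt flow → the shale bed → the gravel bed.
The siltstone reaches the gravel bed via the siltstone → the ash layer → the gravel bed.
That's the ash layer, the basalt flow, the coal seam, the shale bed, and the siltstone — 5 in all.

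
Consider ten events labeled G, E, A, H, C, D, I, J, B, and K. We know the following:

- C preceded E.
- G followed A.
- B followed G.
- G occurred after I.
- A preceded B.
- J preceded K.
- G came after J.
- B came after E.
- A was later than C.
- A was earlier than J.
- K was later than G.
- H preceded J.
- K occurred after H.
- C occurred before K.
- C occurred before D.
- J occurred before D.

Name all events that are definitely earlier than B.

Directly stated before B: A, E, and G.
C reaches B via C → E → B.
H reaches B via H → J → G → B.
I reaches B via I → G → B.
Likewise J reaches B by chaining the stated constraints.
No chain forces K (or any of the others) ahead of B.

A, C, E, G, H, I, J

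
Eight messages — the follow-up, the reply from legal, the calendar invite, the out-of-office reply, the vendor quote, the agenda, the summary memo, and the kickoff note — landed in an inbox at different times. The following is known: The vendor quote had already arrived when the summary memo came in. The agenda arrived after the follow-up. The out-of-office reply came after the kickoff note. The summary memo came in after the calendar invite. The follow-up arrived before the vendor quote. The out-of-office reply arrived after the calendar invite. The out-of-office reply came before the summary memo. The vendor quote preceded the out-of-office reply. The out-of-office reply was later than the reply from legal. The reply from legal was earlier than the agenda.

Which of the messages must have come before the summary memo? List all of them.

the calendar invite, the follow-up, the kickoff note, the out-of-office reply, the reply from legal, the vendor quote

Directly stated before the summary memo: the calendar invite, the out-of-office reply, and the vendor quote.
The follow-up reaches the summary memo via the follow-up → the vendor quote → the summary memo.
The kickoff note reaches the summary memo via the kickoff note → the out-of-office reply → the summary memo.
The reply from legal reaches the summary memo via the reply from legal → the out-of-office reply → the summary memo.
No chain forces the agenda ahead of the summary memo.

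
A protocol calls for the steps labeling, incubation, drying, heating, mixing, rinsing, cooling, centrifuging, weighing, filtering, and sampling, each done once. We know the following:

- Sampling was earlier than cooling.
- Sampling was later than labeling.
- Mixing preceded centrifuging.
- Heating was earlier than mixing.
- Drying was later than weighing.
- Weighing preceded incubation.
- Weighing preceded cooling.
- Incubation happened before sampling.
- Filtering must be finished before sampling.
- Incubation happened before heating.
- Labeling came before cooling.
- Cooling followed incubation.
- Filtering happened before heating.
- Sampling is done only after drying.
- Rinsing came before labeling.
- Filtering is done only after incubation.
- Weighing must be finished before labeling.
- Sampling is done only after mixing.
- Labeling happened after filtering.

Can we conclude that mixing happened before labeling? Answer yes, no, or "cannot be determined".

No chain of stated constraints runs from mixing to labeling, and none runs from labeling to mixing either.
So the relative order of mixing and labeling is not fixed by the given facts.

cannot be determined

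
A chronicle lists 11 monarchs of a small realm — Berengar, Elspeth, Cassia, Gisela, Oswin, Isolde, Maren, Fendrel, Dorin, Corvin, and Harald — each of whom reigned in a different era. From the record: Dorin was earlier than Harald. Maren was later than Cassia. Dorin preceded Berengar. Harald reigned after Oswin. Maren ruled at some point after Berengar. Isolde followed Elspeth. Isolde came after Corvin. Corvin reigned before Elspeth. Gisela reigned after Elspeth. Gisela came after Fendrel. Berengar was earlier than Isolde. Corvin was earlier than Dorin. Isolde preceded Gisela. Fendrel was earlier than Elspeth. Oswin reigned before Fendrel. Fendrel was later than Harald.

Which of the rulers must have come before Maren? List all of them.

Directly stated before Maren: Berengar and Cassia.
Corvin reaches Maren via Corvin → Dorin → Berengar → Maren.
Dorin reaches Maren via Dorin → Berengar → Maren.
No chain forces Fendrel (or any of the others) ahead of Maren.

Berengar, Cassia, Corvin, Dorin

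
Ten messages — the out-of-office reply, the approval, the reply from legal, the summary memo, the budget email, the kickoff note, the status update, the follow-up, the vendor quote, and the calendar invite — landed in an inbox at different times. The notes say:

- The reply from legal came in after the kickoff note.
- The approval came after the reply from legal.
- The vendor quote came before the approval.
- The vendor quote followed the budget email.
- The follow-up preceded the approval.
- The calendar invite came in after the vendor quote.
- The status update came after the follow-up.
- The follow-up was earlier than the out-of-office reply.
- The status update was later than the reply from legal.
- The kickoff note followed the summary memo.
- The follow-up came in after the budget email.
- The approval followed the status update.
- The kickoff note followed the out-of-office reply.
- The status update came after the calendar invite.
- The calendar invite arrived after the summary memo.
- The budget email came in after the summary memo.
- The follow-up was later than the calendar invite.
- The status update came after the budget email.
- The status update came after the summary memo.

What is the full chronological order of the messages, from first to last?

the summary memo, the budget email, the vendor quote, the calendar invite, the follow-up, the out-of-office reply, the kickoff note, the reply from legal, the status update, the approval

The constraints fix every adjacent pair, so only one ordering works:
the summary memo → the budget email → the vendor quote → the calendar invite → the follow-up → the out-of-office reply → the kickoff note → the reply from legal → the status update → the approval.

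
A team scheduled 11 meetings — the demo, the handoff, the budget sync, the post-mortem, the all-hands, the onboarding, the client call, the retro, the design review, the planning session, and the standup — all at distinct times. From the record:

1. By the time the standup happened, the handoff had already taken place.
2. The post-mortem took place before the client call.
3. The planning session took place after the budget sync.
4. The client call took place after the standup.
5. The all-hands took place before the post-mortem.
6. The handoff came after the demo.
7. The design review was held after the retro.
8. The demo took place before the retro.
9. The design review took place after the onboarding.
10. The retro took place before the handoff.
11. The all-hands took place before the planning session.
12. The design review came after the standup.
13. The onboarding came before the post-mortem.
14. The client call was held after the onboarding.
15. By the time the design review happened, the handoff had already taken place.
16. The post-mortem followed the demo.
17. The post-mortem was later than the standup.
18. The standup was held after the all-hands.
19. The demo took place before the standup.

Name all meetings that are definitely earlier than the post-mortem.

the all-hands, the demo, the handoff, the onboarding, the retro, the standup

Directly stated before the post-mortem: the all-hands, the demo, the onboarding, and the standup.
The handoff reaches the post-mortem via the handoff → the standup → the post-mortem.
The retro reaches the post-mortem via the retro → the handoff → the standup → the post-mortem.
No chain forces the budget sync (or any of the others) ahead of the post-mortem.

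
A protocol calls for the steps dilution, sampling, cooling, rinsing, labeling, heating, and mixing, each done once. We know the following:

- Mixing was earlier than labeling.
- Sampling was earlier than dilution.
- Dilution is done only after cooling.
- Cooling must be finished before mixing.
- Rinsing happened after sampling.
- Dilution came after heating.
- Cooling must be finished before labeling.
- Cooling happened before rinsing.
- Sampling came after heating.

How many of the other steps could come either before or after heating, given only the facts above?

Forced after heating: dilution, rinsing, and sampling.
That leaves cooling, labeling, and mixing with no forced order relative to heating — 3.

3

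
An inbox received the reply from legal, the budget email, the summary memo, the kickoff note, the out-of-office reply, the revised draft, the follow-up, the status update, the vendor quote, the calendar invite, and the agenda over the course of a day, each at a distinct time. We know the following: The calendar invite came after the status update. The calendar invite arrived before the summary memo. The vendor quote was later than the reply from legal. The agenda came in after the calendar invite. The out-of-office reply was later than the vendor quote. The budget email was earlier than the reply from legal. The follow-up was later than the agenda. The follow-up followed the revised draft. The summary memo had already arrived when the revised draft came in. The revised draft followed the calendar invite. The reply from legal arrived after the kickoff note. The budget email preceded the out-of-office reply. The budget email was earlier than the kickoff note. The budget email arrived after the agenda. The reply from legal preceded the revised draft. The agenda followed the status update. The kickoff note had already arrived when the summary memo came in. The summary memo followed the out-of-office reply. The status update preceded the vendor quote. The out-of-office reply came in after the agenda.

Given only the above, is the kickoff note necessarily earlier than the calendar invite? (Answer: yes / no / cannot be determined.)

Tracing the constraints gives the calendar invite → the agenda → the budget email → the kickoff note, so the calendar invite must come before the kickoff note.
That means the kickoff note cannot be before the calendar invite.

no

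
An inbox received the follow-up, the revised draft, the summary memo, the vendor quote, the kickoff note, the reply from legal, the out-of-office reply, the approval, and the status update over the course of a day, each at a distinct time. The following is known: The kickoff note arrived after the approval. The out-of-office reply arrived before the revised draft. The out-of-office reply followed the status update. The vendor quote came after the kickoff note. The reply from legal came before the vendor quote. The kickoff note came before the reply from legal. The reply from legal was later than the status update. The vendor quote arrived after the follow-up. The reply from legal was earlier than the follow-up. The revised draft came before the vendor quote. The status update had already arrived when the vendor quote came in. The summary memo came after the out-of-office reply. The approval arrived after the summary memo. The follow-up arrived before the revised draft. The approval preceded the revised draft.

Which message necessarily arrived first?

The status update has a chain of constraints placing it before every other message, so the status update must be first.

the status update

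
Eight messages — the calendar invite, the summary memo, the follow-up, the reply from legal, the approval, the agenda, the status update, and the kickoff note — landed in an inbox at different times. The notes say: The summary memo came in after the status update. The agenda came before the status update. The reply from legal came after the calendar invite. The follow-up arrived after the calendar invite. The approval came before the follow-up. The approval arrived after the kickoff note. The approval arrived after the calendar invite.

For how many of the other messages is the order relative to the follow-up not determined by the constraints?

4

Forced before the follow-up: the approval, the calendar invite, and the kickoff note.
That leaves the agenda, the reply from legal, the status update, and the summary memo with no forced order relative to the follow-up — 4.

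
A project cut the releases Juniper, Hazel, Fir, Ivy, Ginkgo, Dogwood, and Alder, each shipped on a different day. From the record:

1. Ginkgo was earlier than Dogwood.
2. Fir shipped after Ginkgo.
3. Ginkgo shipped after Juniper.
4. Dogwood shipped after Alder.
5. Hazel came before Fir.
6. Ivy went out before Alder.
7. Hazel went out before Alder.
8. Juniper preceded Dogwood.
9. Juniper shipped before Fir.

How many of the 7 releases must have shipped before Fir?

3

Directly stated before Fir: Ginkgo, Hazel, and Juniper.
No chain forces Dogwood (or any of the others) ahead of Fir.
That's Ginkgo, Hazel, and Juniper — 3 in all.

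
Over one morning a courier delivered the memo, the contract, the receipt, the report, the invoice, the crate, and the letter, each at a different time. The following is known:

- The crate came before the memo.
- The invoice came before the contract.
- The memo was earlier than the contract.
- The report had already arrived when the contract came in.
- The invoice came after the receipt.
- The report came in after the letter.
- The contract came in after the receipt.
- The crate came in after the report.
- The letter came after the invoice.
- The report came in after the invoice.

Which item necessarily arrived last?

the contract

Every other item has a chain of constraints placing it before the contract, so the contract is last.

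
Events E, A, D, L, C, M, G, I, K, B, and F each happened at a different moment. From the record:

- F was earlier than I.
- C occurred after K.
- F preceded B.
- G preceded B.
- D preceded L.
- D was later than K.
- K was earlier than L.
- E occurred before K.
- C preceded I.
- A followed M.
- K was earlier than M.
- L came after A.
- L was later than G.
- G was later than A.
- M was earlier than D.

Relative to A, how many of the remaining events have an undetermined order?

4

Forced before A: E, K, and M; forced after A: B, G, and L.
That leaves C, D, F, and I with no forced order relative to A — 4.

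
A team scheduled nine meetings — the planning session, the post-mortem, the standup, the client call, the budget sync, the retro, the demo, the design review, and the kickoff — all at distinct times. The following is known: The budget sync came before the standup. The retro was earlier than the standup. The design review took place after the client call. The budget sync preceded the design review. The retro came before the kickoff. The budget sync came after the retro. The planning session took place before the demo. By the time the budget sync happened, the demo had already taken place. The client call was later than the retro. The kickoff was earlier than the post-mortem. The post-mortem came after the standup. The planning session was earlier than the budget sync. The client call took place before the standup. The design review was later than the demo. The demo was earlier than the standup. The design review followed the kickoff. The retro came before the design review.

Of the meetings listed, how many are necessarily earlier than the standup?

5

Directly stated before the standup: the budget sync, the client call, the demo, and the retro.
The planning session reaches the standup via the planning session → the demo → the standup.
That's the budget sync, the client call, the demo, the planning session, and the retro — 5 in all.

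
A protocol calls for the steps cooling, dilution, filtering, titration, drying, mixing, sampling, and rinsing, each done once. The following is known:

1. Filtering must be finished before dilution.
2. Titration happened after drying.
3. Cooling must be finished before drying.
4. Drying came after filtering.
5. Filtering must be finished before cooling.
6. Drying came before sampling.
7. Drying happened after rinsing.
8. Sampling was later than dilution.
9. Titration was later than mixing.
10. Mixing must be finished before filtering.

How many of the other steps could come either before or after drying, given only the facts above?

Forced before drying: cooling, filtering, mixing, and rinsing; forced after drying: sampling and titration.
That leaves dilution with no forced order relative to drying — 1.

1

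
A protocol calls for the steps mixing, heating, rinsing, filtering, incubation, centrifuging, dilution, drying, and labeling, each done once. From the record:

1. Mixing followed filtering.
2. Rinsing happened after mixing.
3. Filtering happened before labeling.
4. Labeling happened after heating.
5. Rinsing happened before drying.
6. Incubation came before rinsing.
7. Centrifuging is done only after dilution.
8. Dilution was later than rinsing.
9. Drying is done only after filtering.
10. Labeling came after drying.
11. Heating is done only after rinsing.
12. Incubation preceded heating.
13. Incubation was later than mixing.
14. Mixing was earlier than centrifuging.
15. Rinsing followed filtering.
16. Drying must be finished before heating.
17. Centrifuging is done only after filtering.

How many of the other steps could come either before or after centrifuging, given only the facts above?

3

Forced before centrifuging: dilution, filtering, incubation, mixing, and rinsing.
That leaves drying, heating, and labeling with no forced order relative to centrifuging — 3.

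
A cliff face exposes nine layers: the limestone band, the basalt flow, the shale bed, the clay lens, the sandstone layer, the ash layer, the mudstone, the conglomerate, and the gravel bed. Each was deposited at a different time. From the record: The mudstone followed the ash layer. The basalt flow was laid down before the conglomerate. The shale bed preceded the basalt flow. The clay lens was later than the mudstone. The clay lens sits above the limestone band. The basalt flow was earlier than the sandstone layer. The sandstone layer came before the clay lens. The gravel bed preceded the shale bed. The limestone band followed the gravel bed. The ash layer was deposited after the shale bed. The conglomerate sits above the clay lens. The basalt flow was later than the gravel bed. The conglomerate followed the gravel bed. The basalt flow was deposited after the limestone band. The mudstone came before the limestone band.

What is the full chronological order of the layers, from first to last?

The constraints fix every adjacent pair, so only one ordering works:
the gravel bed → the shale bed → the ash layer → the mudstone → the limestone band → the basalt flow → the sandstone layer → the clay lens → the conglomerate.

the gravel bed, the shale bed, the ash layer, the mudstone, the limestone band, the basalt flow, the sandstone layer, the clay lens, the conglomerate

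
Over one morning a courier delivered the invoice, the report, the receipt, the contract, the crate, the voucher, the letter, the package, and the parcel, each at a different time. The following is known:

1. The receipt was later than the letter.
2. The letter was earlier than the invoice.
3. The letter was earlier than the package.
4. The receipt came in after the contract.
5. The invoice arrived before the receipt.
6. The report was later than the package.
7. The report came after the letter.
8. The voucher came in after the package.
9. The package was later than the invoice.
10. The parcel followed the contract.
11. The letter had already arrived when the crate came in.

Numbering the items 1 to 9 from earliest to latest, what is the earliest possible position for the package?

3

The invoice and the letter must both come before the package — 2 forced predecessors.
Nothing else is forced ahead of the package, so its earliest slot is position 2 + 1 = 3.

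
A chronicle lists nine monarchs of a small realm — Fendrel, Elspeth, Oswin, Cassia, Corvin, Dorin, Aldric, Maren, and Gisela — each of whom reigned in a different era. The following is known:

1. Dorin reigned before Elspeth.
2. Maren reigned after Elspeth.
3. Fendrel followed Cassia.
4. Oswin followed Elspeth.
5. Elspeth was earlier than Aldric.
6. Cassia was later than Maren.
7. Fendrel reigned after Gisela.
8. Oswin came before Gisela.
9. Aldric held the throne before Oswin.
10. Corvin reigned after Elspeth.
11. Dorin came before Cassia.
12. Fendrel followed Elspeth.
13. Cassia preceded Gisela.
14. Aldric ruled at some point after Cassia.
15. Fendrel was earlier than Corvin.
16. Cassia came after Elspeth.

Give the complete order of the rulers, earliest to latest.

Dorin, Elspeth, Maren, Cassia, Aldric, Oswin, Gisela, Fendrel, Corvin

The constraints fix every adjacent pair, so only one ordering works:
Dorin → Elspeth → Maren → Cassia → Aldric → Oswin → Gisela → Fendrel → Corvin.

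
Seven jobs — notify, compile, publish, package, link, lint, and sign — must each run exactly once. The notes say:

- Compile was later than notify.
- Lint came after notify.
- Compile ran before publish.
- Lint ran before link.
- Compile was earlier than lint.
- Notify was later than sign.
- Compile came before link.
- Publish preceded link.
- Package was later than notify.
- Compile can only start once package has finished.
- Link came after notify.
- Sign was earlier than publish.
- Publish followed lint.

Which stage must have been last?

Every other stage has a chain of constraints placing it before link, so link is last.

link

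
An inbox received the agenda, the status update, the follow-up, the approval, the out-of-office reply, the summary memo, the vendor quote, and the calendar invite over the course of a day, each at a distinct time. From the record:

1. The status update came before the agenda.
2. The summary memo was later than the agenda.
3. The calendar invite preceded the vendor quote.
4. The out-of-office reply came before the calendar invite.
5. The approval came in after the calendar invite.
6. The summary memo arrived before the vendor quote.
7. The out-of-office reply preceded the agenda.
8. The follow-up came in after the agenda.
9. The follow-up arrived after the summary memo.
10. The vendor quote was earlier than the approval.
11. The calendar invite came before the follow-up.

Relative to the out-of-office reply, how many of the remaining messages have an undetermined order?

1

Forced after the out-of-office reply: the agenda, the approval, the calendar invite, the follow-up, the summary memo, and the vendor quote.
That leaves the status update with no forced order relative to the out-of-office reply — 1.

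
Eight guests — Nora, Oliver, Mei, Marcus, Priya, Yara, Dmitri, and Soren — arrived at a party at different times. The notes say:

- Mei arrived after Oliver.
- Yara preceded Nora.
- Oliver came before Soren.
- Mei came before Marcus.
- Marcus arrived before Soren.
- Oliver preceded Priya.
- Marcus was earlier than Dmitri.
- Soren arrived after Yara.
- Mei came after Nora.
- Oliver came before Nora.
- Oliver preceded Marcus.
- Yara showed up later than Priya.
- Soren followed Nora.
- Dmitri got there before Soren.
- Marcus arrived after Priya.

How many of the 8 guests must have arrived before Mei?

Directly stated before Mei: Nora and Oliver.
Priya reaches Mei via Priya → Yara → Nora → Mei.
Yara reaches Mei via Yara → Nora → Mei.
That's Nora, Oliver, Priya, and Yara — 4 in all.

4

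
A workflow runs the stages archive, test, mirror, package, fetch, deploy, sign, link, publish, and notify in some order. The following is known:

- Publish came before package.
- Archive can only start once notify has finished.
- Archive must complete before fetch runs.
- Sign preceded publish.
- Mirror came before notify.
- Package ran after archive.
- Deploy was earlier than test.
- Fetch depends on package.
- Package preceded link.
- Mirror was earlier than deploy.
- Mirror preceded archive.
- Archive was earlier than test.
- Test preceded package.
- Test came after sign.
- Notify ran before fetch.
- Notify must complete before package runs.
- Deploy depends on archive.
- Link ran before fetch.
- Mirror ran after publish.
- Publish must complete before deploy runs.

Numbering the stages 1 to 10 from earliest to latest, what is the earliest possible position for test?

7

Archive, deploy, mirror, notify, publish, and sign must all come before test — 6 forced predecessors.
Nothing else is forced ahead of test, so its earliest slot is position 6 + 1 = 7.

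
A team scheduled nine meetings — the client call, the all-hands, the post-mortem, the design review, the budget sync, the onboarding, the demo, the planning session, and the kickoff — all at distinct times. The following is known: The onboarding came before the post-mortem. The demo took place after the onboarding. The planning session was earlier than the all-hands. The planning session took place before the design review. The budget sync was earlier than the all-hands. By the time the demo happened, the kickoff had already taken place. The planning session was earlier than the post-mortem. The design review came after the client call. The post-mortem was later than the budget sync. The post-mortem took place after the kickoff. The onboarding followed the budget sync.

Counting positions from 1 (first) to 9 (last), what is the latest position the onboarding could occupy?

The onboarding must come before the demo and the post-mortem — 2 meetings forced after it.
Everything else can be placed before the onboarding in some valid order, so the onboarding can sit as late as position 9 − 2 = 7.

7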